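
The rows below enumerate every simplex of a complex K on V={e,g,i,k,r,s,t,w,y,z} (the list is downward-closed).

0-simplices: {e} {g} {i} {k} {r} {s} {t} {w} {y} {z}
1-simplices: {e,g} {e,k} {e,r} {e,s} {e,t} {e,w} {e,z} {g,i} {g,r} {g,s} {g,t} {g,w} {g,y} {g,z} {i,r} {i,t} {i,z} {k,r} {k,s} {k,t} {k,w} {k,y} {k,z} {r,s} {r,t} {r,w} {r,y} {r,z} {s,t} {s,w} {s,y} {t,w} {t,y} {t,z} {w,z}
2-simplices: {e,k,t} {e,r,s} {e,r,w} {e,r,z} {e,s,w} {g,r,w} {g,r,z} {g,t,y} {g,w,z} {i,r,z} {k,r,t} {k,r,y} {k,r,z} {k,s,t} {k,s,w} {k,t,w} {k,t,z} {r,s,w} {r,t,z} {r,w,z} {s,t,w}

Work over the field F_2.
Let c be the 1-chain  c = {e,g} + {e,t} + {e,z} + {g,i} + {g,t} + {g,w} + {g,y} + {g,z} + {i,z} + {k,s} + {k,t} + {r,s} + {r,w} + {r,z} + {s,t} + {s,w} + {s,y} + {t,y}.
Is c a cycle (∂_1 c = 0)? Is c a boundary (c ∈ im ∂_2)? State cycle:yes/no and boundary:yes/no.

n_0=10 n_1=35 n_2=21  [Z2]
∂1: piv[eg,ek,er,es,et,ew,ez,gi,gy] rk=9  ker:gr,gs,gt,gw,gz,ir,it,iz,kr,ks,kt,kw,ky,kz,rs,rt,rw,ry,rz,st,sw,sy,tw,ty,tz,wz
∂2: piv[ekt,ers,erw,erz,esw,grw,grz,gty,gwz,irz,krt,kry,krz,kst,ksw,ktw,ktz] rk=17  ker:rsw,rtz,rwz,stw
∂1c = {e} + {r} + {s} + {t} + {w} + {y}

cycle:no boundary:no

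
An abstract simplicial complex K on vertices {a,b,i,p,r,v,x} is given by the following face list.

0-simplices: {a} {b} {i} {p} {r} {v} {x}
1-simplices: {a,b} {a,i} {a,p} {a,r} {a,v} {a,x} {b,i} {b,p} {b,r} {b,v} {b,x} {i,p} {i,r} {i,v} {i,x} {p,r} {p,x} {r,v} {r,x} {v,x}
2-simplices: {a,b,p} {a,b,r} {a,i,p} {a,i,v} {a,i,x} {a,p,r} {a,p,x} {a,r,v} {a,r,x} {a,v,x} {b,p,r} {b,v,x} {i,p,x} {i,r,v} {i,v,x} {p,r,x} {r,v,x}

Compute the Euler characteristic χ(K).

n_0=7 n_1=20 n_2=17
χ=+7−20+17=4

χ(K)=4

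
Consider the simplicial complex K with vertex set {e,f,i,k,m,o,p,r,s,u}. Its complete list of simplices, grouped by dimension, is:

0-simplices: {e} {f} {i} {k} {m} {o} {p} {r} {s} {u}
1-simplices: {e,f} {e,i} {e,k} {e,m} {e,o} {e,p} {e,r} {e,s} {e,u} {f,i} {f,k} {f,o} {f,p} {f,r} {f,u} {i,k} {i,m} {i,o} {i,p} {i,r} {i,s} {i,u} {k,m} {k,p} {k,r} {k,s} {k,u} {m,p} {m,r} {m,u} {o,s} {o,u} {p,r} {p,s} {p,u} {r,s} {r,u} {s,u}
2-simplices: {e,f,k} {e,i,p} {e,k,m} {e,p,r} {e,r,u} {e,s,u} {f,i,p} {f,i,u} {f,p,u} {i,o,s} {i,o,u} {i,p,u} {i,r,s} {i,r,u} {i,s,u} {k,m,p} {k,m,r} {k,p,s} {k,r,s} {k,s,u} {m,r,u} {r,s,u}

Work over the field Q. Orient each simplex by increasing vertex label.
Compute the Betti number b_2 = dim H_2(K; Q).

b_2=2

n_0=10 n_1=38 n_2=22  [Q]
∂1: piv[ef,ei,ek,em,eo,ep,er,es,eu] rk=9  ker:fi,fk,fo,fp,fr,fu,ik,im,io,ip,ir,is,iu,km,kp,kr,ks,ku,mp,mr,mu,os,ou,pr,ps,pu,rs,ru,su
∂2: piv[efk,eip,ekm,epr,eru,esu,fip,fiu,fpu,ios,iou,irs,iru,isu,kmp,kmr,kps,krs,ksu,mru] rk=20  ker:ipu,rsu
b_2=(22−20)−0=2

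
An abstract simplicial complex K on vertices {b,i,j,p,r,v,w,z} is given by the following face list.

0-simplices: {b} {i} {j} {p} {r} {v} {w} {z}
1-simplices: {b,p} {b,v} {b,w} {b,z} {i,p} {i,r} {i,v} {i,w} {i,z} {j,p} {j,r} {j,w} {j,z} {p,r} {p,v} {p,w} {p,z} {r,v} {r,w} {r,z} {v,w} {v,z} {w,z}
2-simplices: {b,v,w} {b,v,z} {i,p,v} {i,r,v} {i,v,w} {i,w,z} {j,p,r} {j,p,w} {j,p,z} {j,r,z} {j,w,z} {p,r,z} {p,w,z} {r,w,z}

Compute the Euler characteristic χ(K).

n_0=8 n_1=23 n_2=14
χ=+8−23+14=-1

χ(K)=-1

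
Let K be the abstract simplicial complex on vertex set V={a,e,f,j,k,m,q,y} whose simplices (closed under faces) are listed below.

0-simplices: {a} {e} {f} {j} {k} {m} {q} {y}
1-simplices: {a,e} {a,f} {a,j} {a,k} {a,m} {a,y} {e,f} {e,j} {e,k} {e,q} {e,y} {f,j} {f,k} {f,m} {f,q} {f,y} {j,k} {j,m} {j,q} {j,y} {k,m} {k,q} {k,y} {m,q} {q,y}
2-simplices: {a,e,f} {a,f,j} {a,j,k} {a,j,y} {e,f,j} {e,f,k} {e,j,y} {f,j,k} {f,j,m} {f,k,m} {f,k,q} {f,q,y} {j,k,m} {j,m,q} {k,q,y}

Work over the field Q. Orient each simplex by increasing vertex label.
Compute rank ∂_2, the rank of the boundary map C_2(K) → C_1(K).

rank∂_2=14

n_0=8 n_1=25 n_2=15  [Q]
∂1: piv[ae,af,aj,ak,am,ay,eq] rk=7  ker:ef,ej,ek,ey,fj,fk,fm,fq,fy,jk,jm,jq,jy,km,kq,ky,mq,qy
∂2: piv[aef,afj,ajk,ajy,efj,efk,ejy,fjk,fjm,fkm,fkq,fqy,jmq,kqy] rk=14  ker:jkm
rk∂_2=14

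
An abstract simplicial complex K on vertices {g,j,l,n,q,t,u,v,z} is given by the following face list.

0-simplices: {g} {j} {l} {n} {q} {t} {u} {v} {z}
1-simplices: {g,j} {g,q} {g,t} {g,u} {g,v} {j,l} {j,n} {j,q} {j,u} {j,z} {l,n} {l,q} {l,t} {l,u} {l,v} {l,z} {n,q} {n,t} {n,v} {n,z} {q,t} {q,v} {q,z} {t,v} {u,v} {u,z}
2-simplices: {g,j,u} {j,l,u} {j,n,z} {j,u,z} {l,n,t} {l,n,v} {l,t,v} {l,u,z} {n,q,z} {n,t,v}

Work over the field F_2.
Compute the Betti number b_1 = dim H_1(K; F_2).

n_0=9 n_1=26 n_2=10  [Z2]
∂1: piv[gj,gq,gt,gu,gv,jl,jn,jz] rk=8  ker:jq,ju,ln,lq,lt,lu,lv,lz,nq,nt,nv,nz,qt,qv,qz,tv,uv,uz
∂2: piv[gju,jlu,jnz,juz,lnt,lnv,ltv,luz,nqz] rk=9  ker:ntv
b_1=(26−8)−9=9

b_1=9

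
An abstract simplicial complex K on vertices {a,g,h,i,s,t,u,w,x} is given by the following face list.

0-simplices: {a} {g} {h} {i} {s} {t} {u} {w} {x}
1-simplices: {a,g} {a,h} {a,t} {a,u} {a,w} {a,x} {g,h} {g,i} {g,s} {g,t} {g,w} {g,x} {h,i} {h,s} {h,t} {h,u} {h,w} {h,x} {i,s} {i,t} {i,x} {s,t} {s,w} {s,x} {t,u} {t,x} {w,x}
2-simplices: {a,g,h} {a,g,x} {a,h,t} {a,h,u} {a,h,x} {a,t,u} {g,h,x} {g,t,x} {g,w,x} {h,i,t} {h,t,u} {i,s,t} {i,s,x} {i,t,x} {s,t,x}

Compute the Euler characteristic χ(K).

χ(K)=-3

n_0=9 n_1=27 n_2=15
χ=+9−27+15=-3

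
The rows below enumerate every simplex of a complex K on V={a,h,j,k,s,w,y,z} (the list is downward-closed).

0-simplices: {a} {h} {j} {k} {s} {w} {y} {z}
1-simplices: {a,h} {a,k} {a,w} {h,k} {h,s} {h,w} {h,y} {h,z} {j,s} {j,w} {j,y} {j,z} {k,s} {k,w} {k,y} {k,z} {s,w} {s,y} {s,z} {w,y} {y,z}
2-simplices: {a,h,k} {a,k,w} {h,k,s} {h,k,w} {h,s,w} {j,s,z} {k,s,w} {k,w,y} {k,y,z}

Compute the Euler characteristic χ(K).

n_0=8 n_1=21 n_2=9
χ=+8−21+9=-4

χ(K)=-4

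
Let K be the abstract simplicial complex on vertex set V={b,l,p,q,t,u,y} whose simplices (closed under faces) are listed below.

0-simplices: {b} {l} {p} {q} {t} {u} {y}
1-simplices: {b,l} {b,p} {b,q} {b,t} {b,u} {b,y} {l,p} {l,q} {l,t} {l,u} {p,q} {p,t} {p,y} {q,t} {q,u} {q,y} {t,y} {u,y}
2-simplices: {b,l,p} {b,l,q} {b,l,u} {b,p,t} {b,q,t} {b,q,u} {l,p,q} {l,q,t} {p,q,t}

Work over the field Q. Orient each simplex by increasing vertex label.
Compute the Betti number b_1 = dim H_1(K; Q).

b_1=4

n_0=7 n_1=18 n_2=9  [Q]
∂1: piv[bl,bp,bq,bt,bu,by] rk=6  ker:lp,lq,lt,lu,pq,pt,py,qt,qu,qy,ty,uy
∂2: piv[blp,blq,blu,bpt,bqt,bqu,lpq,lqt] rk=8  ker:pqt
b_1=(18−6)−8=4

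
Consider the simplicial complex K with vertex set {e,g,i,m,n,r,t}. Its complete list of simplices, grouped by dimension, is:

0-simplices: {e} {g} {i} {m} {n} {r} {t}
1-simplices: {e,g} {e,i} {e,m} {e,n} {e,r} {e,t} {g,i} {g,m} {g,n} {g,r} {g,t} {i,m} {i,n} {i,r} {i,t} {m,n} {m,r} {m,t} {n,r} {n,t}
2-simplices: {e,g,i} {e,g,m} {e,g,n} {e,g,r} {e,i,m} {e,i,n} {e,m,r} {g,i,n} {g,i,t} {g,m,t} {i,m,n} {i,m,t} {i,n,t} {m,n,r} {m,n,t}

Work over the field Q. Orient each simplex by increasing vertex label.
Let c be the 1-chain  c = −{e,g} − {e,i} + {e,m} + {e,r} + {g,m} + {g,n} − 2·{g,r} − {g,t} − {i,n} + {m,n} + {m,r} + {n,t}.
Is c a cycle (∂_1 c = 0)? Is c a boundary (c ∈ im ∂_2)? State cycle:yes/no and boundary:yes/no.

cycle:yes boundary:yes

n_0=7 n_1=20 n_2=15  [Q]
∂1: piv[eg,ei,em,en,er,et] rk=6  ker:gi,gm,gn,gr,gt,im,in,ir,it,mn,mr,mt,nr,nt
∂2: piv[egi,egm,egn,egr,eim,ein,emr,git,gmt,imn,int,mnr] rk=12  ker:gin,imt,mnt
∂1c = 0
c vs im∂2: reduces to 0 ⇒ boundary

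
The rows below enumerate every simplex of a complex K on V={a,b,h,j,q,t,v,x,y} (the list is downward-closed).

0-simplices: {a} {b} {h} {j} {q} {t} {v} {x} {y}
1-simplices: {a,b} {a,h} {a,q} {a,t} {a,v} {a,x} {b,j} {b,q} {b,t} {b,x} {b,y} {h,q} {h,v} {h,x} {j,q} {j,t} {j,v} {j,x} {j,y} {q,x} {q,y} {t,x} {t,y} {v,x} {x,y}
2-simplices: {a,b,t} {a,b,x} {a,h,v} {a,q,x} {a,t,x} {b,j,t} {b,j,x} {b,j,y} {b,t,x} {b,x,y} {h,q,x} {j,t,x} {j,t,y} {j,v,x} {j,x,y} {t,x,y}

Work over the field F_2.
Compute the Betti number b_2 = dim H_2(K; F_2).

n_0=9 n_1=25 n_2=16  [Z2]
∂1: piv[ab,ah,aq,at,av,ax,bj,by] rk=8  ker:bq,bt,bx,hq,hv,hx,jq,jt,jv,jx,jy,qx,qy,tx,ty,vx,xy
∂2: piv[abt,abx,ahv,aqx,atx,bjt,bjx,bjy,bxy,hqx,jty,jvx] rk=12  ker:btx,jtx,jxy,txy
b_2=(16−12)−0=4

b_2=4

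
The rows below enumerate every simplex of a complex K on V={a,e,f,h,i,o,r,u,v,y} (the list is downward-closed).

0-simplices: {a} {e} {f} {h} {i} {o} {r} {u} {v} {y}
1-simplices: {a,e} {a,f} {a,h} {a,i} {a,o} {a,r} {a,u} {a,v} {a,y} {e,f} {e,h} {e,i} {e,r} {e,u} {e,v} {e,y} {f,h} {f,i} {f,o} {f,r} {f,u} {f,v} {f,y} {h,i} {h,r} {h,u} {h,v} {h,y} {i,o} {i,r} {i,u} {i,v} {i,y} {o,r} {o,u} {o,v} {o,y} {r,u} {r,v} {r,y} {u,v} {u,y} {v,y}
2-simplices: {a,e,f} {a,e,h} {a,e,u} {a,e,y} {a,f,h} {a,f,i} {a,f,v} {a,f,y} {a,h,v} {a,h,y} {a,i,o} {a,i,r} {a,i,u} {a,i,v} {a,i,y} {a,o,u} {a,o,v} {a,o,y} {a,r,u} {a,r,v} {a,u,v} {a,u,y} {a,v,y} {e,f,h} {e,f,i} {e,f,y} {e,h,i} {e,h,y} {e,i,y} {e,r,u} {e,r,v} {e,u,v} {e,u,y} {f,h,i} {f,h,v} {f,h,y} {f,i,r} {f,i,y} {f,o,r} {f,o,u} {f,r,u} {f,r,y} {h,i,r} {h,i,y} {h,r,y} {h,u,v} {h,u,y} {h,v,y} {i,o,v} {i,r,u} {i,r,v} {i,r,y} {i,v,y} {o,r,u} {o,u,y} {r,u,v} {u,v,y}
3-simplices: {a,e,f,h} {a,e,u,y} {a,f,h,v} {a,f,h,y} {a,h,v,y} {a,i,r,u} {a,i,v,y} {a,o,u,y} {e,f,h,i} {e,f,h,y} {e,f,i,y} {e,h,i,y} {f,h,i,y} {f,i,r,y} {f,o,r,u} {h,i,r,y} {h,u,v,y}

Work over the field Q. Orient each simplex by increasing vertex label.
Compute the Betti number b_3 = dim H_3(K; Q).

n_0=10 n_1=43 n_2=57 n_3=17  [Q]
∂1: piv[ae,af,ah,ai,ao,ar,au,av,ay] rk=9  ker:ef,eh,ei,er,eu,ev,ey,fh,fi,fo,fr,fu,fv,fy,hi,hr,hu,hv,hy,io,ir,iu,iv,iy,or,ou,ov,oy,ru,rv,ry,uv,uy,vy
∂2: piv[aef,aeh,aeu,aey,afh,afi,afv,afy,ahv,ahy,aio,air,aiu,aiv,aiy,aou,aov,aoy,aru,arv,auv,auy,avy,efi,ehi,eru,erv,fir,for,fou,fru,fry,hir,huv] rk=34  ker:efh,efy,ehy,eiy,euv,euy,fhi,fhv,fhy,fiy,hiy,hry,huy,hvy,iov,iru,irv,iry,ivy,oru,ouy,ruv,uvy
∂3: piv[aefh,aeuy,afhv,afhy,ahvy,airu,aivy,aouy,efhi,efhy,efiy,ehiy,firy,foru,hiry,huvy] rk=16  ker:fhiy
b_3=(17−16)−0=1

b_3=1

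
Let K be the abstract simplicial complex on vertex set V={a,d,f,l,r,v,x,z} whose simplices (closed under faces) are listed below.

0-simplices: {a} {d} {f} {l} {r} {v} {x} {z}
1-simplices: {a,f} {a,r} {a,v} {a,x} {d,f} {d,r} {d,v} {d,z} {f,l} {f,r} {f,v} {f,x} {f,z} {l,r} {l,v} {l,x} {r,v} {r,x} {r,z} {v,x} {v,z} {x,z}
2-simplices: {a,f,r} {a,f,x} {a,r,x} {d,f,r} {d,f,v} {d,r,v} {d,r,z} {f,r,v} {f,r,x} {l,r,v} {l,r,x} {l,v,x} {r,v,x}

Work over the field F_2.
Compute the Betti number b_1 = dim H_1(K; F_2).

b_1=5

n_0=8 n_1=22 n_2=13  [Z2]
∂1: piv[af,ar,av,ax,df,dz,fl] rk=7  ker:dr,dv,fr,fv,fx,fz,lr,lv,lx,rv,rx,rz,vx,vz,xz
∂2: piv[afr,afx,arx,dfr,dfv,drv,drz,lrv,lrx,lvx] rk=10  ker:frv,frx,rvx
b_1=(22−7)−10=5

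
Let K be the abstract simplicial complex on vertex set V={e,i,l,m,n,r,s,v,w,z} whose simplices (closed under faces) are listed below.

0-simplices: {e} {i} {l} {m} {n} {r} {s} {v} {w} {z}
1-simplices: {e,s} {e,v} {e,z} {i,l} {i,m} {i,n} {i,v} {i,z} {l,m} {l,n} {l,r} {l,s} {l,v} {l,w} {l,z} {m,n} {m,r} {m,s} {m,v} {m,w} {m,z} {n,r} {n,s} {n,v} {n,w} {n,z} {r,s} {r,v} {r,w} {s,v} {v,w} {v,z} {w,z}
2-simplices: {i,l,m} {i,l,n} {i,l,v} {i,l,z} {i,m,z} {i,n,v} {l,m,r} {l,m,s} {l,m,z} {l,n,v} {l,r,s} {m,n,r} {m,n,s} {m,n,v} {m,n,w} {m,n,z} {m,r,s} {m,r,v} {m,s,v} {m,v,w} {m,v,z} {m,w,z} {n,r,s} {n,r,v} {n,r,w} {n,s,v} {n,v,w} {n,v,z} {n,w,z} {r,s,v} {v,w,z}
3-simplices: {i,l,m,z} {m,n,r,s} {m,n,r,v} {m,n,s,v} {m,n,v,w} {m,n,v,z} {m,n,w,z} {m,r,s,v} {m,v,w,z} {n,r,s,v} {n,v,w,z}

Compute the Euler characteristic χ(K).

χ(K)=-3

n_0=10 n_1=33 n_2=31 n_3=11
χ=+10−33+31−11=-3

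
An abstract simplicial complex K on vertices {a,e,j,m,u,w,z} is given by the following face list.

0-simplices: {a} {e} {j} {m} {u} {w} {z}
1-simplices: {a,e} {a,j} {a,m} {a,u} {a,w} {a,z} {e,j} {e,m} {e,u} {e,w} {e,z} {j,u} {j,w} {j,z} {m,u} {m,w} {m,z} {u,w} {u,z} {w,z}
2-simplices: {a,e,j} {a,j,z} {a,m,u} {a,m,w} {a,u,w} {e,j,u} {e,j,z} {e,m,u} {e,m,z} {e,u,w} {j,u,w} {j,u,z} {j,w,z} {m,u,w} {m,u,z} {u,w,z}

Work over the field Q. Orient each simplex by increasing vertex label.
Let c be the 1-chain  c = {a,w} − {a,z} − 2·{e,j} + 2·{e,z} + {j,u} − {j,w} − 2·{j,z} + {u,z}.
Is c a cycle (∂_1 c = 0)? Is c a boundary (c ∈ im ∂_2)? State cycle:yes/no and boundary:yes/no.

n_0=7 n_1=20 n_2=16  [Q]
∂1: piv[ae,aj,am,au,aw,az] rk=6  ker:ej,em,eu,ew,ez,ju,jw,jz,mu,mw,mz,uw,uz,wz
∂2: piv[aej,ajz,amu,amw,auw,eju,ejz,emu,emz,euw,juw,juz,jwz] rk=13  ker:muw,muz,uwz
∂1c = 0
c vs im∂2: residual ≠ 0 ⇒ not boundary

cycle:yes boundary:no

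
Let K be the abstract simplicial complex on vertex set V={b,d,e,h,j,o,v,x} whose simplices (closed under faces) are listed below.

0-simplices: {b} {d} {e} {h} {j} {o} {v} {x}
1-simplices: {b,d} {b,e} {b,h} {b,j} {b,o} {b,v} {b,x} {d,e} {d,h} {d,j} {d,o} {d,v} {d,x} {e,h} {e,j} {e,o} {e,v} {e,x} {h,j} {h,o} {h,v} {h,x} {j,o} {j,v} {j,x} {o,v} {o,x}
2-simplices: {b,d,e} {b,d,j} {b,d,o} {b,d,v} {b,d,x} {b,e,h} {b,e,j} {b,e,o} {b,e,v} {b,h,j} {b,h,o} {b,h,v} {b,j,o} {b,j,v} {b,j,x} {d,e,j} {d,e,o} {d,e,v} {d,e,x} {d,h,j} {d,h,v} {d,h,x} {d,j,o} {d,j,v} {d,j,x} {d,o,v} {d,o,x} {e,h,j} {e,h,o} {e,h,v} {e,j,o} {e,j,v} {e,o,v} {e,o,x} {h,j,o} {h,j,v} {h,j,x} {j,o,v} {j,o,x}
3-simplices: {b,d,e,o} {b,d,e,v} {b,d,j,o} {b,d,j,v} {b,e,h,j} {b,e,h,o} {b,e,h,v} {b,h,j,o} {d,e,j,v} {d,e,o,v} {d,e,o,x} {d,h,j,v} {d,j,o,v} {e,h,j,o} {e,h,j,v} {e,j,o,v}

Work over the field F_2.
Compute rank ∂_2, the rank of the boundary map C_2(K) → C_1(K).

n_0=8 n_1=27 n_2=39 n_3=16  [Z2]
∂1: piv[bd,be,bh,bj,bo,bv,bx] rk=7  ker:de,dh,dj,do,dv,dx,eh,ej,eo,ev,ex,hj,ho,hv,hx,jo,jv,jx,ov,ox
∂2: piv[bde,bdj,bdo,bdv,bdx,beh,bej,beo,bev,bhj,bho,bhv,bjo,bjv,bjx,dex,dhj,dhx,dov,dox] rk=20  ker:dej,deo,dev,dhv,djo,djv,djx,ehj,eho,ehv,ejo,ejv,eov,eox,hjo,hjv,hjx,jov,jox
∂3: piv[bdeo,bdev,bdjo,bdjv,behj,beho,behv,bhjo,dejv,deov,deox,dhjv,djov,ehjo,ehjv,ejov] rk=16
rk∂_2=20

rank∂_2=20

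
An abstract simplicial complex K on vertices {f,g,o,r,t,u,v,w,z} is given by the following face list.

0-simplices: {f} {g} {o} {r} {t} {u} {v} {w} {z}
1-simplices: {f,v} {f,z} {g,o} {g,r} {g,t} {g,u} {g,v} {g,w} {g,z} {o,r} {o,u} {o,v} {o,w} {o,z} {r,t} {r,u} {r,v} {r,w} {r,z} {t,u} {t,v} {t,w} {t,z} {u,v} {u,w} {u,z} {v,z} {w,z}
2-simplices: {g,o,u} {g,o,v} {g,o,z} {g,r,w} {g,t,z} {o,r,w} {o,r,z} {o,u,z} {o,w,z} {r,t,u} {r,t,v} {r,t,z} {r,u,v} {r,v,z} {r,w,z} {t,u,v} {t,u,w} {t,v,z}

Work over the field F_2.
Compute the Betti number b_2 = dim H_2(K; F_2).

n_0=9 n_1=28 n_2=18  [Z2]
∂1: piv[fv,fz,go,gr,gt,gu,gv,gw] rk=8  ker:gz,or,ou,ov,ow,oz,rt,ru,rv,rw,rz,tu,tv,tw,tz,uv,uw,uz,vz,wz
∂2: piv[gou,gov,goz,grw,gtz,orw,orz,ouz,owz,rtu,rtv,rtz,ruv,rvz,tuw] rk=15  ker:rwz,tuv,tvz
b_2=(18−15)−0=3

b_2=3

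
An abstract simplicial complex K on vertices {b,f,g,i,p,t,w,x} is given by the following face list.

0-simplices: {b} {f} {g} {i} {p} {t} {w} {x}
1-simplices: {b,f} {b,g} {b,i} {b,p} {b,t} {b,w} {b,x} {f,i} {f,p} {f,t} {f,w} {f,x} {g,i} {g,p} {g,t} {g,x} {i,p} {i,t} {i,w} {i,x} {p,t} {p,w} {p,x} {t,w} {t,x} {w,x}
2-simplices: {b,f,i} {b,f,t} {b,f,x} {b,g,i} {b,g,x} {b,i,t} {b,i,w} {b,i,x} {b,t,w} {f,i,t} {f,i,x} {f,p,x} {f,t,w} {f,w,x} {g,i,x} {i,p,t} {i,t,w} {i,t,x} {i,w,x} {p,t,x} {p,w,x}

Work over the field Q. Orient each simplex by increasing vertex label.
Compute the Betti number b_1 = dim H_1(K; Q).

n_0=8 n_1=26 n_2=21  [Q]
∂1: piv[bf,bg,bi,bp,bt,bw,bx] rk=7  ker:fi,fp,ft,fw,fx,gi,gp,gt,gx,ip,it,iw,ix,pt,pw,px,tw,tx,wx
∂2: piv[bfi,bft,bfx,bgi,bgx,bit,biw,bix,btw,fpx,ftw,fwx,ipt,itx,ptx,pwx] rk=16  ker:fit,fix,gix,itw,iwx
b_1=(26−7)−16=3

b_1=3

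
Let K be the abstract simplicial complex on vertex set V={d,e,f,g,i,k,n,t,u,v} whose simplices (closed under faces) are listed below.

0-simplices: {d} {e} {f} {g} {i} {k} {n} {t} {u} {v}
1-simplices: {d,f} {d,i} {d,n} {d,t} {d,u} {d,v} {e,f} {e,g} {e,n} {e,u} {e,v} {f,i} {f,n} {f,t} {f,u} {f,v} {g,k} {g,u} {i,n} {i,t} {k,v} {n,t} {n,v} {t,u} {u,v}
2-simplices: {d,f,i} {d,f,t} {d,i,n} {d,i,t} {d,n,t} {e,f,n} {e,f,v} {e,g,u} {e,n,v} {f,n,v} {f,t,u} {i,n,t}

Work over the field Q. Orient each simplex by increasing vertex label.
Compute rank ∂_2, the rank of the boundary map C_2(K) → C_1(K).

rank∂_2=10

n_0=10 n_1=25 n_2=12  [Q]
∂1: piv[df,di,dn,dt,du,dv,ef,eg,gk] rk=9  ker:en,eu,ev,fi,fn,ft,fu,fv,gu,in,it,kv,nt,nv,tu,uv
∂2: piv[dfi,dft,din,dit,dnt,efn,efv,egu,env,ftu] rk=10  ker:fnv,int
rk∂_2=10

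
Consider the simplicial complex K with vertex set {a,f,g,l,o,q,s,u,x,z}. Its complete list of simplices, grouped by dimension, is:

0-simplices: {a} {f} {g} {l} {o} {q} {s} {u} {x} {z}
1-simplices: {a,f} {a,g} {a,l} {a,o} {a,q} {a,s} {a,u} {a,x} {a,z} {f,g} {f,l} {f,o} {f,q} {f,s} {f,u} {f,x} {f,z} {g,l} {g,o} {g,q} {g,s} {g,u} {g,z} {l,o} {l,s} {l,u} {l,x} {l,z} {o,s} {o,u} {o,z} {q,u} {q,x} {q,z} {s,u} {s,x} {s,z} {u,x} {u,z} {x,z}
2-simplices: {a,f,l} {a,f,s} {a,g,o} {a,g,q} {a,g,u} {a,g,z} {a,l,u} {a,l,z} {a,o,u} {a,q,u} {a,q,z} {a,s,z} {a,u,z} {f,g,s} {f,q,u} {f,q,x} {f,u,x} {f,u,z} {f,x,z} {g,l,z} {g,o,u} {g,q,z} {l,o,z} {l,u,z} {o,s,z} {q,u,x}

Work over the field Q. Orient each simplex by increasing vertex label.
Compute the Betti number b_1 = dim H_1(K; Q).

n_0=10 n_1=40 n_2=26  [Q]
∂1: piv[af,ag,al,ao,aq,as,au,ax,az] rk=9  ker:fg,fl,fo,fq,fs,fu,fx,fz,gl,go,gq,gs,gu,gz,lo,ls,lu,lx,lz,os,ou,oz,qu,qx,qz,su,sx,sz,ux,uz,xz
∂2: piv[afl,afs,ago,agq,agu,agz,alu,alz,aou,aqu,aqz,asz,auz,fgs,fqu,fqx,fux,fuz,fxz,glz,loz,osz] rk=22  ker:gou,gqz,luz,qux
b_1=(40−9)−22=9

b_1=9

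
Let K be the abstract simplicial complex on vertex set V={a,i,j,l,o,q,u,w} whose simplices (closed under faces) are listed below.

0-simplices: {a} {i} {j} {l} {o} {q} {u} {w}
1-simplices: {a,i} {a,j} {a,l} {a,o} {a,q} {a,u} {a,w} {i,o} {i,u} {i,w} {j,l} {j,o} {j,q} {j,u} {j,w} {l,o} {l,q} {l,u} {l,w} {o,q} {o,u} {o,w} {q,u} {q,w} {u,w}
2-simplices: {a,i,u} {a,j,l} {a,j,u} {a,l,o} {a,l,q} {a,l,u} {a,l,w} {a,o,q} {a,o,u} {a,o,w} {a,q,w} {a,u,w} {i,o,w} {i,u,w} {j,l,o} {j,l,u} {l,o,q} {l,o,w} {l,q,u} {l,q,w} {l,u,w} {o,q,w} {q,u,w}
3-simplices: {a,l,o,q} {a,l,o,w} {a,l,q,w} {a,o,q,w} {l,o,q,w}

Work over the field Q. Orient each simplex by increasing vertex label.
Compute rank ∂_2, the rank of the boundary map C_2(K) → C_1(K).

n_0=8 n_1=25 n_2=23 n_3=5  [Q]
∂1: piv[ai,aj,al,ao,aq,au,aw] rk=7  ker:io,iu,iw,jl,jo,jq,ju,jw,lo,lq,lu,lw,oq,ou,ow,qu,qw,uw
∂2: piv[aiu,ajl,aju,alo,alq,alu,alw,aoq,aou,aow,aqw,auw,iow,iuw,jlo,lqu] rk=16  ker:jlu,loq,low,lqw,luw,oqw,quw
∂3: piv[aloq,alow,alqw,aoqw] rk=4  ker:loqw
rk∂_2=16

rank∂_2=16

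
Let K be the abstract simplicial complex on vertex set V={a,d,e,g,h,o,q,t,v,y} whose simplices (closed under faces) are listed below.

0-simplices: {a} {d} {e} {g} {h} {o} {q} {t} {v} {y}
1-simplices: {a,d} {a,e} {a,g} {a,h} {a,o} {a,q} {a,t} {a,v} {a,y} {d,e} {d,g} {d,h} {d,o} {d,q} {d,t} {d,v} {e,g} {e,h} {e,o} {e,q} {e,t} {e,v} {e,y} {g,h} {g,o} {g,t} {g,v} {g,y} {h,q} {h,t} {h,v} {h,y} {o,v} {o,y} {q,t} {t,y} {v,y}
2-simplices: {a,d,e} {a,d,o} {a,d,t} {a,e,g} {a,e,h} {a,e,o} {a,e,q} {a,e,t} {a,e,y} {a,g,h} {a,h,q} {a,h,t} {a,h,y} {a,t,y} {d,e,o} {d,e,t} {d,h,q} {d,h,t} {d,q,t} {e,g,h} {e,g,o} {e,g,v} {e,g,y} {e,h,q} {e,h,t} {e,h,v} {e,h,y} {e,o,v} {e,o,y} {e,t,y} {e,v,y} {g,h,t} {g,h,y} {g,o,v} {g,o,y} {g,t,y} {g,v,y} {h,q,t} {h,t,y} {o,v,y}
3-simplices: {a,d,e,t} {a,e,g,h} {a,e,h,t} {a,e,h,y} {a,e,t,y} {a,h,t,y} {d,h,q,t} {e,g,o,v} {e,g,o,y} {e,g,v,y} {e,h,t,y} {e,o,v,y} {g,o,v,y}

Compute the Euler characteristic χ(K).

χ(K)=0

n_0=10 n_1=37 n_2=40 n_3=13
χ=+10−37+40−13=0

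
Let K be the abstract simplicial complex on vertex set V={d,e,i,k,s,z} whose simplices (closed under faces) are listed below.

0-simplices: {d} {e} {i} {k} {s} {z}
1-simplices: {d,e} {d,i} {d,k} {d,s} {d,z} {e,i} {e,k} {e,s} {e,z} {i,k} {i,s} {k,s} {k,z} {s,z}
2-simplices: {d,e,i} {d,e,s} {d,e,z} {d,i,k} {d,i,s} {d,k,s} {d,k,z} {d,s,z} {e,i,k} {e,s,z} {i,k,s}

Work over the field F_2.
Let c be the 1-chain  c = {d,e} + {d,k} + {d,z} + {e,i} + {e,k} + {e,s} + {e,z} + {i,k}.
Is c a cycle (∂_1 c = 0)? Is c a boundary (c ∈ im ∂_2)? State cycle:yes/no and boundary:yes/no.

cycle:no boundary:no

n_0=6 n_1=14 n_2=11  [Z2]
∂1: piv[de,di,dk,ds,dz] rk=5  ker:ei,ek,es,ez,ik,is,ks,kz,sz
∂2: piv[dei,des,dez,dik,dis,dks,dkz,dsz,eik] rk=9  ker:esz,iks
∂1c = {d} + {e} + {k} + {s}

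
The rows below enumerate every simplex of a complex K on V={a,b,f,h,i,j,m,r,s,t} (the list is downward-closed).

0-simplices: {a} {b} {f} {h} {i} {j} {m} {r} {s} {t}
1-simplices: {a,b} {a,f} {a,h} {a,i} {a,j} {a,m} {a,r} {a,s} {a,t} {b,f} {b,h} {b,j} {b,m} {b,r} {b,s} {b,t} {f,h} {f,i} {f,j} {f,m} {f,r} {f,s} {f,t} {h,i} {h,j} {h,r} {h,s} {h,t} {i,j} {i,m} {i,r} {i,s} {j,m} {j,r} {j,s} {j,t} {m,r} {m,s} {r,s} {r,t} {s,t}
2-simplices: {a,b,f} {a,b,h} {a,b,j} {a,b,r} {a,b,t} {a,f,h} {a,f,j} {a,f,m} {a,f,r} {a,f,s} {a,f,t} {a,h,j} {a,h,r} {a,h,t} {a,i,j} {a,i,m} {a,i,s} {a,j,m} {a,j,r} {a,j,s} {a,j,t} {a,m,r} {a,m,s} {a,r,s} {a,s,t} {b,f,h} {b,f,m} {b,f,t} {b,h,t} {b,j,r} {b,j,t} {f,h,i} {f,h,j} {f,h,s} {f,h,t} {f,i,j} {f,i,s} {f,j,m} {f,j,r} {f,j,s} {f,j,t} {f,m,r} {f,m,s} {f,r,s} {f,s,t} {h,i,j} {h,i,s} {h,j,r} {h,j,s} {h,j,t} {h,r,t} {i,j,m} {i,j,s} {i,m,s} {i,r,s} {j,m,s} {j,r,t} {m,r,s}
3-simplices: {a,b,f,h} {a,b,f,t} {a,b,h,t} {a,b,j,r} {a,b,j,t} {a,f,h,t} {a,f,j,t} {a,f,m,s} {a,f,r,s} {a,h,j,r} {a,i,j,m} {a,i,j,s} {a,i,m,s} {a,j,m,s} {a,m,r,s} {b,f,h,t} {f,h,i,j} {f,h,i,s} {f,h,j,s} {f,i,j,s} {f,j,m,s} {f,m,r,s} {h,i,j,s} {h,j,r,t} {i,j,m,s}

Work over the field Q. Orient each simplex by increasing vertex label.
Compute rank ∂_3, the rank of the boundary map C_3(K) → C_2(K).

rank∂_3=22

n_0=10 n_1=41 n_2=58 n_3=25  [Q]
∂1: piv[ab,af,ah,ai,aj,am,ar,as,at] rk=9  ker:bf,bh,bj,bm,br,bs,bt,fh,fi,fj,fm,fr,fs,ft,hi,hj,hr,hs,ht,ij,im,ir,is,jm,jr,js,jt,mr,ms,rs,rt,st
∂2: piv[abf,abh,abj,abr,abt,afh,afj,afm,afr,afs,aft,ahj,ahr,aht,aij,aim,ais,ajm,ajr,ajs,ajt,amr,ams,ars,ast,bfm,fhi,fhs,fij,hrt,irs] rk=31  ker:bfh,bft,bht,bjr,bjt,fhj,fht,fis,fjm,fjr,fjs,fjt,fmr,fms,frs,fst,hij,his,hjr,hjs,hjt,ijm,ijs,ims,jms,jrt,mrs
∂3: piv[abfh,abft,abht,abjr,abjt,afht,afjt,afms,afrs,ahjr,aijm,aijs,aims,ajms,amrs,fhij,fhis,fhjs,fijs,fjms,fmrs,hjrt] rk=22  ker:bfht,hijs,ijms
rk∂_3=22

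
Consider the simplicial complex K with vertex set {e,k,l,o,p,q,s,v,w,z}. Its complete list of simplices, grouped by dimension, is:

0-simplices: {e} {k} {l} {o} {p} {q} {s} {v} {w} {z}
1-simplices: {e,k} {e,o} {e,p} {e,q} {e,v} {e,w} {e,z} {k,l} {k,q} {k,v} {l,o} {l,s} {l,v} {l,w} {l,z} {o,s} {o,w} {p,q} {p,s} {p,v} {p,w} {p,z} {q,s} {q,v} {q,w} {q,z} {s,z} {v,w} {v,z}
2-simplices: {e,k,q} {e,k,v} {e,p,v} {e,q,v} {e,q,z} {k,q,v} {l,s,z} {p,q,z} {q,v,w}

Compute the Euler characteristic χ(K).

χ(K)=-10

n_0=10 n_1=29 n_2=9
χ=+10−29+9=-10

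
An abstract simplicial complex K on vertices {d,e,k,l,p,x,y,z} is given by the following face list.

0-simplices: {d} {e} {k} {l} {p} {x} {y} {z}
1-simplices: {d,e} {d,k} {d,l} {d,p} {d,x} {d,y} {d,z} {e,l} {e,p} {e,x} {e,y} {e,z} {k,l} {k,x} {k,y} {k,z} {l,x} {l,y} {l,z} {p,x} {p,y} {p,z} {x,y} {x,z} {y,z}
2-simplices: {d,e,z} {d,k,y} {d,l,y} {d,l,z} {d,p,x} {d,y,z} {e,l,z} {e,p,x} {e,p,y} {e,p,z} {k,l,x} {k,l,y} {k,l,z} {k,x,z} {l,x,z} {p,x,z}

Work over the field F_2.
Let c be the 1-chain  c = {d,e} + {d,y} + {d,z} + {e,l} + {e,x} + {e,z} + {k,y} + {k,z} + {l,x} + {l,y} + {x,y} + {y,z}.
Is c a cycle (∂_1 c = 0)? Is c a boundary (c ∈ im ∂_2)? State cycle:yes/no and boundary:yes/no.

n_0=8 n_1=25 n_2=16  [Z2]
∂1: piv[de,dk,dl,dp,dx,dy,dz] rk=7  ker:el,ep,ex,ey,ez,kl,kx,ky,kz,lx,ly,lz,px,py,pz,xy,xz,yz
∂2: piv[dez,dky,dly,dlz,dpx,dyz,elz,epx,epy,epz,klx,kly,klz,kxz,pxz] rk=15  ker:lxz
∂1c = {d} + {l} + {x} + {y}

cycle:no boundary:no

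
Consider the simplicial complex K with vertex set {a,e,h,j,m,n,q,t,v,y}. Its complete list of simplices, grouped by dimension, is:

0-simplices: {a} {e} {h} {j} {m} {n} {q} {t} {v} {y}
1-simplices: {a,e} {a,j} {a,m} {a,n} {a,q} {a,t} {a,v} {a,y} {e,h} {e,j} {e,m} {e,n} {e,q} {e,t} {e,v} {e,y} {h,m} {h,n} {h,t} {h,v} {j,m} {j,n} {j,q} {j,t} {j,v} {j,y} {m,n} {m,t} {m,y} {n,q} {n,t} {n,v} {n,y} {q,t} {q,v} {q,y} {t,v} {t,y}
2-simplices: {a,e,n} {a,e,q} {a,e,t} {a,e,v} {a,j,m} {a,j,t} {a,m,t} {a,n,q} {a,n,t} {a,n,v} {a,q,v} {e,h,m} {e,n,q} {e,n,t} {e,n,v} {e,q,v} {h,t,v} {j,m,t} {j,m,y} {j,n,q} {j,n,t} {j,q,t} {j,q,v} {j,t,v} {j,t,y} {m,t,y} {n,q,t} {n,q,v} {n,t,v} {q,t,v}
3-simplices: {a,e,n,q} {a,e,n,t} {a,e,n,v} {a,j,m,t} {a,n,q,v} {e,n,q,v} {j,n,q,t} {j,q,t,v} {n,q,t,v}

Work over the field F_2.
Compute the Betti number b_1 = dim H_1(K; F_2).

b_1=9

n_0=10 n_1=38 n_2=30 n_3=9  [Z2]
∂1: piv[ae,aj,am,an,aq,at,av,ay,eh] rk=9  ker:ej,em,en,eq,et,ev,ey,hm,hn,ht,hv,jm,jn,jq,jt,jv,jy,mn,mt,my,nq,nt,nv,ny,qt,qv,qy,tv,ty
∂2: piv[aen,aeq,aet,aev,ajm,ajt,amt,anq,ant,anv,aqv,ehm,htv,jmy,jnq,jnt,jqt,jqv,jtv,jty] rk=20  ker:enq,ent,env,eqv,jmt,mty,nqt,nqv,ntv,qtv
∂3: piv[aenq,aent,aenv,ajmt,anqv,enqv,jnqt,jqtv,nqtv] rk=9
b_1=(38−9)−20=9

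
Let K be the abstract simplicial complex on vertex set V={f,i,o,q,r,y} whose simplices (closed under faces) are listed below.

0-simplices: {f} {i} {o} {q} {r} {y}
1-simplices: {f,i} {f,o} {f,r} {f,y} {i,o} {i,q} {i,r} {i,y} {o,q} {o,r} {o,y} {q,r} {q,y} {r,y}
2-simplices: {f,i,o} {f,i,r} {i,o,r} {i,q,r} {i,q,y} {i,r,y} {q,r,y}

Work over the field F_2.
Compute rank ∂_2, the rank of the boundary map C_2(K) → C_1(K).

rank∂_2=6

n_0=6 n_1=14 n_2=7  [Z2]
∂1: piv[fi,fo,fr,fy,iq] rk=5  ker:io,ir,iy,oq,or,oy,qr,qy,ry
∂2: piv[fio,fir,ior,iqr,iqy,iry] rk=6  ker:qry
rk∂_2=6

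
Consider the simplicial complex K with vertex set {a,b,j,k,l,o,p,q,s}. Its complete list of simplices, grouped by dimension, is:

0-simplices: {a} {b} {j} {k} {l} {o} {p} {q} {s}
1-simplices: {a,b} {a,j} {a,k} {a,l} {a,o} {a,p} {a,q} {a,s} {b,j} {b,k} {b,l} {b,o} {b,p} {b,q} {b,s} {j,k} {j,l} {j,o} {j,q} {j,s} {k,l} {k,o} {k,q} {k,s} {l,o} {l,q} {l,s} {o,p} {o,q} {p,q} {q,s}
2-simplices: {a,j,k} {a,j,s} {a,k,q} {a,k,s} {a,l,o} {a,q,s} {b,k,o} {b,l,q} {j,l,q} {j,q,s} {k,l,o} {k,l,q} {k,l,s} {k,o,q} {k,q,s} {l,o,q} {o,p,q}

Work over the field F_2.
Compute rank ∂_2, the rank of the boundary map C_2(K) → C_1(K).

n_0=9 n_1=31 n_2=17  [Z2]
∂1: piv[ab,aj,ak,al,ao,ap,aq,as] rk=8  ker:bj,bk,bl,bo,bp,bq,bs,jk,jl,jo,jq,js,kl,ko,kq,ks,lo,lq,ls,op,oq,pq,qs
∂2: piv[ajk,ajs,akq,aks,alo,aqs,bko,blq,jlq,jqs,klo,klq,kls,koq,opq] rk=15  ker:kqs,loq
rk∂_2=15

rank∂_2=15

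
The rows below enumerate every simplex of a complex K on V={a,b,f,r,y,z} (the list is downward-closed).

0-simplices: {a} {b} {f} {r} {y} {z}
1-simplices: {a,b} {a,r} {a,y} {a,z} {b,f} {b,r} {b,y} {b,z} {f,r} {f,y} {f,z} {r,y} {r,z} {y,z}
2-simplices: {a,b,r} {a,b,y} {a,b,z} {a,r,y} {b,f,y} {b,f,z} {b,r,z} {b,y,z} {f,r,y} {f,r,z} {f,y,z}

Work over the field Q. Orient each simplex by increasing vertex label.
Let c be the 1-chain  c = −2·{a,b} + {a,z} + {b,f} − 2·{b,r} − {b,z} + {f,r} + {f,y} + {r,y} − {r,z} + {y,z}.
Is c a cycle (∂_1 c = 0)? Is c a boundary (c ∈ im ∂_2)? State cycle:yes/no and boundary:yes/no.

n_0=6 n_1=14 n_2=11  [Q]
∂1: piv[ab,ar,ay,az,bf] rk=5  ker:br,by,bz,fr,fy,fz,ry,rz,yz
∂2: piv[abr,aby,abz,ary,bfy,bfz,brz,byz,fry] rk=9  ker:frz,fyz
∂1c = {a} − {f} − {r} + {y}

cycle:no boundary:no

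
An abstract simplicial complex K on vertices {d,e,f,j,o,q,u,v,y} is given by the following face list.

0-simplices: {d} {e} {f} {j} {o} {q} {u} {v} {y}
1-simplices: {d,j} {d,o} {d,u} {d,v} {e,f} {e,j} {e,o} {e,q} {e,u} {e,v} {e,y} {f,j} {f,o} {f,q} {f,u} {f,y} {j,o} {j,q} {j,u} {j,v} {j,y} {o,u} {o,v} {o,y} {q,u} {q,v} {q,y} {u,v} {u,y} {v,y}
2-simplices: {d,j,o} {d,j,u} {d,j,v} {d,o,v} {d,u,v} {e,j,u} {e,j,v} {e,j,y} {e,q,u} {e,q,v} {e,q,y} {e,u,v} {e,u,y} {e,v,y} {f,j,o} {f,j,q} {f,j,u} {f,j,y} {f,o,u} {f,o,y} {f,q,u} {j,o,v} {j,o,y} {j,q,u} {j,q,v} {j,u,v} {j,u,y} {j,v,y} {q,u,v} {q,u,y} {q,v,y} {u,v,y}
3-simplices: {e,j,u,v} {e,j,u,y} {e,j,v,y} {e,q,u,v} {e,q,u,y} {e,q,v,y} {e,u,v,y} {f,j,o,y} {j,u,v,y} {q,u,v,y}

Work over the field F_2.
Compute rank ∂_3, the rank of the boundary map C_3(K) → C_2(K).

n_0=9 n_1=30 n_2=32 n_3=10  [Z2]
∂1: piv[dj,do,du,dv,ef,ej,eq,ey] rk=8  ker:eo,eu,ev,fj,fo,fq,fu,fy,jo,jq,ju,jv,jy,ou,ov,oy,qu,qv,qy,uv,uy,vy
∂2: piv[djo,dju,djv,dov,duv,eju,ejv,ejy,equ,eqv,eqy,euy,evy,fjo,fjq,fju,fjy,fou,foy,fqu] rk=20  ker:euv,jov,joy,jqu,jqv,juv,juy,jvy,quv,quy,qvy,uvy
∂3: piv[ejuv,ejuy,ejvy,equv,equy,eqvy,euvy,fjoy] rk=8  ker:juvy,quvy
rk∂_3=8

rank∂_3=8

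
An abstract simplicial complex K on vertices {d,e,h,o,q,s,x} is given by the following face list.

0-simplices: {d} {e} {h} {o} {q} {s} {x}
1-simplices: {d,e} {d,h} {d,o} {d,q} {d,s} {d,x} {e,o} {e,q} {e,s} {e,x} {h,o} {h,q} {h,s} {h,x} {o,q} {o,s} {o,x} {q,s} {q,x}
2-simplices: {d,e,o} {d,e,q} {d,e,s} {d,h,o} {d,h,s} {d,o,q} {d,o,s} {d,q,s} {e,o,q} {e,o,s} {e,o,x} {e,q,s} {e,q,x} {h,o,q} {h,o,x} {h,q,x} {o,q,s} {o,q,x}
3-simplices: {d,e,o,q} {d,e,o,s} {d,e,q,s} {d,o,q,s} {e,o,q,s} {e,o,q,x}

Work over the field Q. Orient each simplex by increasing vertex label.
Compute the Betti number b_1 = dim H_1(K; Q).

n_0=7 n_1=19 n_2=18 n_3=6  [Q]
∂1: piv[de,dh,do,dq,ds,dx] rk=6  ker:eo,eq,es,ex,ho,hq,hs,hx,oq,os,ox,qs,qx
∂2: piv[deo,deq,des,dho,dhs,doq,dos,dqs,eox,eqx,hoq,hox] rk=12  ker:eoq,eos,eqs,hqx,oqs,oqx
∂3: piv[deoq,deos,deqs,doqs,eoqx] rk=5  ker:eoqs
b_1=(19−6)−12=1

b_1=1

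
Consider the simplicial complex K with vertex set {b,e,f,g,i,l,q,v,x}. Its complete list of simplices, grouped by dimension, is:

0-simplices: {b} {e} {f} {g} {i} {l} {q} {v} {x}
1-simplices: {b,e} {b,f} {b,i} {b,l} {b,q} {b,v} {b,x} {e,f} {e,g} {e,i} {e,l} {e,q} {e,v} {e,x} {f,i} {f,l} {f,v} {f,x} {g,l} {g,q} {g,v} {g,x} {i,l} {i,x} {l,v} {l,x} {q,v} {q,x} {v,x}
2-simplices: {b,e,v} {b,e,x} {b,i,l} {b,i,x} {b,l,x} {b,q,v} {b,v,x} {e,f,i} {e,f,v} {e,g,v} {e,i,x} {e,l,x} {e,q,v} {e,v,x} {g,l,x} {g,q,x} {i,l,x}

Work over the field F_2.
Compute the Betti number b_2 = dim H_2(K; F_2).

n_0=9 n_1=29 n_2=17  [Z2]
∂1: piv[be,bf,bi,bl,bq,bv,bx,eg] rk=8  ker:ef,ei,el,eq,ev,ex,fi,fl,fv,fx,gl,gq,gv,gx,il,ix,lv,lx,qv,qx,vx
∂2: piv[bev,bex,bil,bix,blx,bqv,bvx,efi,efv,egv,eix,elx,eqv,glx,gqx] rk=15  ker:evx,ilx
b_2=(17−15)−0=2

b_2=2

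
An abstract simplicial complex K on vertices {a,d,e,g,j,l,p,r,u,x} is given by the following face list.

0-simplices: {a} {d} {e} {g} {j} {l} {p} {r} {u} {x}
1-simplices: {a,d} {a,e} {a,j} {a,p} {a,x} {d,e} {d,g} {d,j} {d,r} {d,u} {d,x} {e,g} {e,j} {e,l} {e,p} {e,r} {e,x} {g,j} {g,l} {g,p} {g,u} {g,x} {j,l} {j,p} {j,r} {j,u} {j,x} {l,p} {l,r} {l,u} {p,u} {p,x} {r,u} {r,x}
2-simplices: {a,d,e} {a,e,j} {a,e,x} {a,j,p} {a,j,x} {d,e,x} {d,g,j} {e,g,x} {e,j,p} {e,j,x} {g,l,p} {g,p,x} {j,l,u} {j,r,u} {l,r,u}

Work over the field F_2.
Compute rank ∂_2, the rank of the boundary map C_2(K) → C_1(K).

n_0=10 n_1=34 n_2=15  [Z2]
∂1: piv[ad,ae,aj,ap,ax,dg,dr,du,el] rk=9  ker:de,dj,dx,eg,ej,ep,er,ex,gj,gl,gp,gu,gx,jl,jp,jr,ju,jx,lp,lr,lu,pu,px,ru,rx
∂2: piv[ade,aej,aex,ajp,ajx,dex,dgj,egx,ejp,glp,gpx,jlu,jru,lru] rk=14  ker:ejx
rk∂_2=14

rank∂_2=14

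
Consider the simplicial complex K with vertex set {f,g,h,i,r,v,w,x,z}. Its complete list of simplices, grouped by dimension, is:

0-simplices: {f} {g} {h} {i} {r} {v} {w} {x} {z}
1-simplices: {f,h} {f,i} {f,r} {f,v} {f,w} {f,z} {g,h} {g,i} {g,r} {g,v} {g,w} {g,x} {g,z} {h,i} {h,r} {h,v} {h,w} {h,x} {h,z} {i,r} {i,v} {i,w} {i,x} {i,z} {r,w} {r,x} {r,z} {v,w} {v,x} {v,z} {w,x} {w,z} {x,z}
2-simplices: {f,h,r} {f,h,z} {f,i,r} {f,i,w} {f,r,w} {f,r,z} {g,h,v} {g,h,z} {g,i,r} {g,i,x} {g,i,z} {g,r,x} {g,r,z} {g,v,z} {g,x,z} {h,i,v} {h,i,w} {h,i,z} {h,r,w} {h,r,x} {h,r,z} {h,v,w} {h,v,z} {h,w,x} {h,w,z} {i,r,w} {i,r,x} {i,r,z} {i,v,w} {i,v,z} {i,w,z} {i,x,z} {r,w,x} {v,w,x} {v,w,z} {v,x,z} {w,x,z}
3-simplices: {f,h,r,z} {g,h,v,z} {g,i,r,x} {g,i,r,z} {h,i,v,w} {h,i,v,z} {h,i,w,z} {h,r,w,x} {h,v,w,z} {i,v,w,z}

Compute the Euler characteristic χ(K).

n_0=9 n_1=33 n_2=37 n_3=10
χ=+9−33+37−10=3

χ(K)=3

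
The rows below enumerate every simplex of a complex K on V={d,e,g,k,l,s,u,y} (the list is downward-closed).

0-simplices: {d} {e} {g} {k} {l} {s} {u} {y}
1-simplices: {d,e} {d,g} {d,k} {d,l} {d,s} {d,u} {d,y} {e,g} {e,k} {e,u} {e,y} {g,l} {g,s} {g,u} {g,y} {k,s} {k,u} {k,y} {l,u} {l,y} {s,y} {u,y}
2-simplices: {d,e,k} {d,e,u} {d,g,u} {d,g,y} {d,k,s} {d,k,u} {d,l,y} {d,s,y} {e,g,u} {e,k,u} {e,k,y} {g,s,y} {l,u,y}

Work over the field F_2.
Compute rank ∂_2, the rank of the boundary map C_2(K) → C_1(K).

rank∂_2=12

n_0=8 n_1=22 n_2=13  [Z2]
∂1: piv[de,dg,dk,dl,ds,du,dy] rk=7  ker:eg,ek,eu,ey,gl,gs,gu,gy,ks,ku,ky,lu,ly,sy,uy
∂2: piv[dek,deu,dgu,dgy,dks,dku,dly,dsy,egu,eky,gsy,luy] rk=12  ker:eku
rk∂_2=12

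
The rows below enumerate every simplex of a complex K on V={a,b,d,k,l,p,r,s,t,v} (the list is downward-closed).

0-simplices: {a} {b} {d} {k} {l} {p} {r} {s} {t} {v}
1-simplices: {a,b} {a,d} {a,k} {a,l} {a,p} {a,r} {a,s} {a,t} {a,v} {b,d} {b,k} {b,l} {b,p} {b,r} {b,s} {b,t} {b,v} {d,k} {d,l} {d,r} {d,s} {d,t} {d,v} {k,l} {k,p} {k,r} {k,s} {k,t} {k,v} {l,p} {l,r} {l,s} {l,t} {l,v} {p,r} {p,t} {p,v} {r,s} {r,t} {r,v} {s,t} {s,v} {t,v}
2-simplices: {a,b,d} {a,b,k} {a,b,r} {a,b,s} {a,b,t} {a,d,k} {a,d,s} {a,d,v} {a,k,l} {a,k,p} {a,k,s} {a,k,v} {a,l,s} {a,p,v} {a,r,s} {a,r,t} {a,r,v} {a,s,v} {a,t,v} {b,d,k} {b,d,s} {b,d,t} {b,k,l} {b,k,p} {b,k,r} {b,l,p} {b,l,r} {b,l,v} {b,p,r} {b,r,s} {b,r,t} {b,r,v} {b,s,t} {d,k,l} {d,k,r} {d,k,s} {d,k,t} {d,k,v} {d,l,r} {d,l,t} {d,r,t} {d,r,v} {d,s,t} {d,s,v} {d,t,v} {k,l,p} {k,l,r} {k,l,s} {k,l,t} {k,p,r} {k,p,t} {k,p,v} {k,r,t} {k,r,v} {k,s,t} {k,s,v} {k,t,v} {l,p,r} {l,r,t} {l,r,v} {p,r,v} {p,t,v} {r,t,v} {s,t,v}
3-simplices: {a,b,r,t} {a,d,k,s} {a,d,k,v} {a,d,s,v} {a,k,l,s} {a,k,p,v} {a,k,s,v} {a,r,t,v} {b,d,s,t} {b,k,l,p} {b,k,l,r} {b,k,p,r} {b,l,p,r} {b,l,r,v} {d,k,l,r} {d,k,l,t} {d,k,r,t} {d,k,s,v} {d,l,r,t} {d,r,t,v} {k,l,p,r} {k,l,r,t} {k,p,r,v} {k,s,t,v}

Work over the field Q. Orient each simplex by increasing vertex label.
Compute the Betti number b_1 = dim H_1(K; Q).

n_0=10 n_1=43 n_2=64 n_3=24  [Q]
∂1: piv[ab,ad,ak,al,ap,ar,as,at,av] rk=9  ker:bd,bk,bl,bp,br,bs,bt,bv,dk,dl,dr,ds,dt,dv,kl,kp,kr,ks,kt,kv,lp,lr,ls,lt,lv,pr,pt,pv,rs,rt,rv,st,sv,tv
∂2: piv[abd,abk,abr,abs,abt,adk,ads,adv,akl,akp,aks,akv,als,apv,ars,art,arv,asv,atv,bdt,bkl,bkp,bkr,blp,blr,blv,bpr,brv,bst,dkl,dkr,dkt,dlt,kpt] rk=34  ker:bdk,bds,brs,brt,dks,dkv,dlr,drt,drv,dst,dsv,dtv,klp,klr,kls,klt,kpr,kpv,krt,krv,kst,ksv,ktv,lpr,lrt,lrv,prv,ptv,rtv,stv
∂3: piv[abrt,adks,adkv,adsv,akls,akpv,aksv,artv,bdst,bklp,bklr,bkpr,blpr,blrv,dklr,dklt,dkrt,dlrt,drtv,kprv,kstv] rk=21  ker:dksv,klpr,klrt
b_1=(43−9)−34=0

b_1=0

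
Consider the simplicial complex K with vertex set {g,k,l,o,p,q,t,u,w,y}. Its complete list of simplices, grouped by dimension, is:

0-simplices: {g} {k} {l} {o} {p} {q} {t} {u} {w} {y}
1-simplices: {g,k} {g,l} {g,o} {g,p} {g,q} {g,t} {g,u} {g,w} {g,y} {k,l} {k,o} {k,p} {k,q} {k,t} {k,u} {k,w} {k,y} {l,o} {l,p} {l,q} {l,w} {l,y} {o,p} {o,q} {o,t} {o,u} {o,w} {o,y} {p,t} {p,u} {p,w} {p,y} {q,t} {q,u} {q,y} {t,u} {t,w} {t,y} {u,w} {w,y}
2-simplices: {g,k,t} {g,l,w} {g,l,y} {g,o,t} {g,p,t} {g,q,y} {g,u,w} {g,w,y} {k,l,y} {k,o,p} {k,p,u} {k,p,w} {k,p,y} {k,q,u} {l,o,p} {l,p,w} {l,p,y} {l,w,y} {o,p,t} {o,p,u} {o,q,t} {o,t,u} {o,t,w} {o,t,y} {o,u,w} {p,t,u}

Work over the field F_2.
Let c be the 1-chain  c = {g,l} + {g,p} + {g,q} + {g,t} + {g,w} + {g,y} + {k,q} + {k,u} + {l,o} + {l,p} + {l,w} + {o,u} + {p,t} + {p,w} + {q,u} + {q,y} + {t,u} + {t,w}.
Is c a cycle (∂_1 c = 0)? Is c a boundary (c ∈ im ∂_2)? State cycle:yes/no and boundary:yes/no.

n_0=10 n_1=40 n_2=26  [Z2]
∂1: piv[gk,gl,go,gp,gq,gt,gu,gw,gy] rk=9  ker:kl,ko,kp,kq,kt,ku,kw,ky,lo,lp,lq,lw,ly,op,oq,ot,ou,ow,oy,pt,pu,pw,py,qt,qu,qy,tu,tw,ty,uw,wy
∂2: piv[gkt,glw,gly,got,gpt,gqy,guw,gwy,kly,kop,kpu,kpw,kpy,kqu,lop,lpw,lpy,opt,opu,oqt,otu,otw,oty,ouw] rk=24  ker:lwy,ptu
∂1c = 0
c vs im∂2: residual ≠ 0 ⇒ not boundary

cycle:yes boundary:no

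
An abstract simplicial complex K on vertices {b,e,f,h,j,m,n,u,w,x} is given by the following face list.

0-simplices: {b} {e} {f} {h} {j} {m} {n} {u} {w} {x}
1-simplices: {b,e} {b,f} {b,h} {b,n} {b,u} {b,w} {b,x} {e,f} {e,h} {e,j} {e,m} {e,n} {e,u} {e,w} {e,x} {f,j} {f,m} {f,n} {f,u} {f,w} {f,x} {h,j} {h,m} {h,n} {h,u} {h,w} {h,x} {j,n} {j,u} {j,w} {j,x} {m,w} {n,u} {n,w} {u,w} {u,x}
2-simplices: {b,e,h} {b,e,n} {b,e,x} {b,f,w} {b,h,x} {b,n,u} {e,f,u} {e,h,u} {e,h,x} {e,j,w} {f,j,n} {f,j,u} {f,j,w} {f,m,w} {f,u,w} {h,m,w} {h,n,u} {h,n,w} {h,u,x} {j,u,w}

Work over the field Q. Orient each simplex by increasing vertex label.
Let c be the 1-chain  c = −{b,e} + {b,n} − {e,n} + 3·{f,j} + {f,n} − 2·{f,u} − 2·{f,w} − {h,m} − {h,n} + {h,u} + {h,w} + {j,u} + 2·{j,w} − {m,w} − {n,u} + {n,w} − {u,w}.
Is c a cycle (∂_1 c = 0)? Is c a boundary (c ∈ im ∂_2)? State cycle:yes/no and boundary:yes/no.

n_0=10 n_1=36 n_2=20  [Q]
∂1: piv[be,bf,bh,bn,bu,bw,bx,ej,em] rk=9  ker:ef,eh,en,eu,ew,ex,fj,fm,fn,fu,fw,fx,hj,hm,hn,hu,hw,hx,jn,ju,jw,jx,mw,nu,nw,uw,ux
∂2: piv[beh,ben,bex,bfw,bhx,bnu,efu,ehu,ejw,fjn,fju,fjw,fmw,fuw,hmw,hnu,hnw,hux] rk=18  ker:ehx,juw
∂1c = 0
c vs im∂2: residual ≠ 0 ⇒ not boundary

cycle:yes boundary:no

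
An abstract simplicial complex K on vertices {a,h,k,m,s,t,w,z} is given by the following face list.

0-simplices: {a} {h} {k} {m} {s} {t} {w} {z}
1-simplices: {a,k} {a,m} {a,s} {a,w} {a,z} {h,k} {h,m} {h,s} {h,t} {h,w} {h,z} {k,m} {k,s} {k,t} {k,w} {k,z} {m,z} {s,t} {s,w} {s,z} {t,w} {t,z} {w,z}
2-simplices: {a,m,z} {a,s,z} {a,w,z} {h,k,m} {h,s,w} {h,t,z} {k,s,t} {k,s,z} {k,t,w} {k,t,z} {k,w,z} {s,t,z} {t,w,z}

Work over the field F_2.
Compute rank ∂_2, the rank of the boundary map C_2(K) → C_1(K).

rank∂_2=11

n_0=8 n_1=23 n_2=13  [Z2]
∂1: piv[ak,am,as,aw,az,hk,ht] rk=7  ker:hm,hs,hw,hz,km,ks,kt,kw,kz,mz,st,sw,sz,tw,tz,wz
∂2: piv[amz,asz,awz,hkm,hsw,htz,kst,ksz,ktw,ktz,kwz] rk=11  ker:stz,twz
rk∂_2=11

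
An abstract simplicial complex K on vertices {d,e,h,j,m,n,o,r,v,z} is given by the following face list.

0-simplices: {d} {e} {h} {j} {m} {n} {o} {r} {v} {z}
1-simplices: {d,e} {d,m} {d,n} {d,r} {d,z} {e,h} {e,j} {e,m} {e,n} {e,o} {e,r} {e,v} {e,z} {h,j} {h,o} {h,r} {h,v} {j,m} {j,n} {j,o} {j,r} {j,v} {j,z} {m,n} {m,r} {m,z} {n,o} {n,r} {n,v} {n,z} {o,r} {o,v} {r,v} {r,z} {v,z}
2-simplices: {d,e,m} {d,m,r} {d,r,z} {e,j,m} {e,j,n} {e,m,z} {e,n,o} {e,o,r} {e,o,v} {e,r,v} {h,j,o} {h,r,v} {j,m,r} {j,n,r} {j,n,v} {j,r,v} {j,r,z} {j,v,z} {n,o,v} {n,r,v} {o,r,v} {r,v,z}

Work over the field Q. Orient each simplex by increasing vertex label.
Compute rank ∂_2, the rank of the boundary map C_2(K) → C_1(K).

rank∂_2=19

n_0=10 n_1=35 n_2=22  [Q]
∂1: piv[de,dm,dn,dr,dz,eh,ej,eo,ev] rk=9  ker:em,en,er,ez,hj,ho,hr,hv,jm,jn,jo,jr,jv,jz,mn,mr,mz,no,nr,nv,nz,or,ov,rv,rz,vz
∂2: piv[dem,dmr,drz,ejm,ejn,emz,eno,eor,eov,erv,hjo,hrv,jmr,jnr,jnv,jrv,jrz,jvz,nov] rk=19  ker:nrv,orv,rvz
rk∂_2=19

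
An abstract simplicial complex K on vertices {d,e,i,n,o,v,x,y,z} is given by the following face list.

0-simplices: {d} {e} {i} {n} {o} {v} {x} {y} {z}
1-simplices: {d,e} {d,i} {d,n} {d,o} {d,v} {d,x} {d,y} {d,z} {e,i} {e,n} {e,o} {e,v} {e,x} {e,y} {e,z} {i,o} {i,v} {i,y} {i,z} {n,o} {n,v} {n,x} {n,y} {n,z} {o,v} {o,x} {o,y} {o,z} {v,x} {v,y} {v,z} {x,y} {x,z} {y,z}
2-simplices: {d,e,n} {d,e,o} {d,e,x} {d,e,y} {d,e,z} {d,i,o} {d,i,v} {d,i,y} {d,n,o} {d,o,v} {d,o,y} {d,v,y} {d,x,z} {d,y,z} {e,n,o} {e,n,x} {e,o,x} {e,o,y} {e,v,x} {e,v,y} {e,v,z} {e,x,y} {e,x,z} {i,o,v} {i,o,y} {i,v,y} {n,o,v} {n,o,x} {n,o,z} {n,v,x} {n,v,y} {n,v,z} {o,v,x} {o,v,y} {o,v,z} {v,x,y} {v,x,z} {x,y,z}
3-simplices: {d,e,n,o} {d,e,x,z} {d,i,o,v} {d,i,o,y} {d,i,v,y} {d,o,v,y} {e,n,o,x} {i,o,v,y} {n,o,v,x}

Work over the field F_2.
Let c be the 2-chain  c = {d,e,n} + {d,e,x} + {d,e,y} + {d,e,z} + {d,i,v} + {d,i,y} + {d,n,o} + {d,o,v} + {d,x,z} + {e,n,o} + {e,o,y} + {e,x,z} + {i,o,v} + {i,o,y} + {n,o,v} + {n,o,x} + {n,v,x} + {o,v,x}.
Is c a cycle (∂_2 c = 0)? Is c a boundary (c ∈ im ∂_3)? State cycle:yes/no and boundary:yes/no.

cycle:yes boundary:no

n_0=9 n_1=34 n_2=38 n_3=9  [Z2]
∂1: piv[de,di,dn,do,dv,dx,dy,dz] rk=8  ker:ei,en,eo,ev,ex,ey,ez,io,iv,iy,iz,no,nv,nx,ny,nz,ov,ox,oy,oz,vx,vy,vz,xy,xz,yz
∂2: piv[den,deo,dex,dey,dez,dio,div,diy,dno,dov,doy,dvy,dxz,dyz,enx,eox,evx,evy,evz,exy,nov,noz,nvy,nvz] rk=24  ker:eno,eoy,exz,iov,ioy,ivy,nox,nvx,ovx,ovy,ovz,vxy,vxz,xyz
∂3: piv[deno,dexz,diov,dioy,divy,dovy,enox,novx] rk=8  ker:iovy
∂2c = 0
c vs im∂3: residual ≠ 0 ⇒ not boundary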